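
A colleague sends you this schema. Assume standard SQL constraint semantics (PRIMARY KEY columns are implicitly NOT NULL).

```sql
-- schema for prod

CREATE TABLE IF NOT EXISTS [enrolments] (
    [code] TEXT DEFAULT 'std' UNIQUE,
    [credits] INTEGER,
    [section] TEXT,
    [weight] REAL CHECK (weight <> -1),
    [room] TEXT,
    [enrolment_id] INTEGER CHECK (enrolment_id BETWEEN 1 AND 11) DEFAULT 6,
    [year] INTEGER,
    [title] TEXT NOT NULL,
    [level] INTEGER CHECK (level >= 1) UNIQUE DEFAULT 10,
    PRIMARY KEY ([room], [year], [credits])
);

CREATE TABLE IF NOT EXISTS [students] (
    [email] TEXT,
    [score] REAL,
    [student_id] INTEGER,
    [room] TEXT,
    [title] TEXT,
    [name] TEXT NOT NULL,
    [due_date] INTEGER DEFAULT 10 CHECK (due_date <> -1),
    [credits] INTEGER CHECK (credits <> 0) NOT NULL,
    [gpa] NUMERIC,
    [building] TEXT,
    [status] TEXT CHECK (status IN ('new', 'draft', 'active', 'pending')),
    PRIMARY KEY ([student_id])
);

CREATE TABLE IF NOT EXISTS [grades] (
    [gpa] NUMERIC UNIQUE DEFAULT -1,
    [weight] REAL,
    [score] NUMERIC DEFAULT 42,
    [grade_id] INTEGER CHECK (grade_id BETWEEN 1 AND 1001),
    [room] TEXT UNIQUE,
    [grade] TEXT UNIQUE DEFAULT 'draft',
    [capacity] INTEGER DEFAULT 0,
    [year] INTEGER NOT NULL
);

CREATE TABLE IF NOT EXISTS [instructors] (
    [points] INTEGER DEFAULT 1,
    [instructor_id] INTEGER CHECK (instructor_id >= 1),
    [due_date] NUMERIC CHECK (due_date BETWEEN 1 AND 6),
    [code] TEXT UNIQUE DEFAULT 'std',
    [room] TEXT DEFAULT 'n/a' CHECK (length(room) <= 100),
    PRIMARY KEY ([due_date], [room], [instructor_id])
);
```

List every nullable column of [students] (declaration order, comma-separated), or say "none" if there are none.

email, score, room, title, due_date, gpa, building, status

- email: no NOT NULL constraint applies → nullable.
- score: no NOT NULL constraint applies → nullable.
- student_id: part of the PRIMARY KEY, which implies NOT NULL → not nullable.
- room: no NOT NULL constraint applies → nullable.
- title: no NOT NULL constraint applies → nullable.
- name: declared NOT NULL → not nullable.
- due_date: CHECK does not forbid NULL (a CHECK constraint passes when its expression is NULL) → nullable.
- credits: declared NOT NULL → not nullable.
- gpa: no NOT NULL constraint applies → nullable.
- building: no NOT NULL constraint applies → nullable.
- status: CHECK does not forbid NULL (a CHECK constraint passes when its expression is NULL) → nullable.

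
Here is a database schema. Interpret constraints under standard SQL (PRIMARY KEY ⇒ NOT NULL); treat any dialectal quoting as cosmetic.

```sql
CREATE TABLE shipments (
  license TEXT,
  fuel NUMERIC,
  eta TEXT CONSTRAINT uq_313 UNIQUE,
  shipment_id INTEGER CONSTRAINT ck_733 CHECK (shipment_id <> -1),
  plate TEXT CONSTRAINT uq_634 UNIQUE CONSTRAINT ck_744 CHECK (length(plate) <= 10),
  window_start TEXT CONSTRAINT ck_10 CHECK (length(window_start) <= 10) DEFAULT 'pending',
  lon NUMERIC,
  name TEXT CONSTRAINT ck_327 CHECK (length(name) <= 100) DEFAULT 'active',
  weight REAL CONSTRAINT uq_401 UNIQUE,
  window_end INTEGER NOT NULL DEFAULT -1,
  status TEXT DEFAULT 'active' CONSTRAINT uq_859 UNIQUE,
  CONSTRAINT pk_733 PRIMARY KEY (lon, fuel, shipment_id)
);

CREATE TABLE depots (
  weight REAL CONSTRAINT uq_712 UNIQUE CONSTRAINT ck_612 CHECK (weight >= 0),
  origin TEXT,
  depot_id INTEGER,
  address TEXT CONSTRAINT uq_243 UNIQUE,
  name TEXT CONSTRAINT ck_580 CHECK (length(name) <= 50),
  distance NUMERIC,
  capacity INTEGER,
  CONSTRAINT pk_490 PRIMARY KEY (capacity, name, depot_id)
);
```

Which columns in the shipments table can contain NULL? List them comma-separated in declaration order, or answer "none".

- license: no NOT NULL constraint applies → nullable.
- fuel: part of the PRIMARY KEY, which implies NOT NULL → not nullable.
- eta: UNIQUE does not imply NOT NULL → nullable.
- shipment_id: part of the PRIMARY KEY, which implies NOT NULL → not nullable.
- plate: CHECK does not forbid NULL (a CHECK constraint passes when its expression is NULL) → nullable.
- window_start: CHECK does not forbid NULL (a CHECK constraint passes when its expression is NULL) → nullable.
- lon: part of the PRIMARY KEY, which implies NOT NULL → not nullable.
- name: CHECK does not forbid NULL (a CHECK constraint passes when its expression is NULL) → nullable.
- weight: UNIQUE does not imply NOT NULL → nullable.
- window_end: declared NOT NULL → not nullable.
- status: UNIQUE does not imply NOT NULL → nullable.

license, eta, plate, window_start, name, weight, status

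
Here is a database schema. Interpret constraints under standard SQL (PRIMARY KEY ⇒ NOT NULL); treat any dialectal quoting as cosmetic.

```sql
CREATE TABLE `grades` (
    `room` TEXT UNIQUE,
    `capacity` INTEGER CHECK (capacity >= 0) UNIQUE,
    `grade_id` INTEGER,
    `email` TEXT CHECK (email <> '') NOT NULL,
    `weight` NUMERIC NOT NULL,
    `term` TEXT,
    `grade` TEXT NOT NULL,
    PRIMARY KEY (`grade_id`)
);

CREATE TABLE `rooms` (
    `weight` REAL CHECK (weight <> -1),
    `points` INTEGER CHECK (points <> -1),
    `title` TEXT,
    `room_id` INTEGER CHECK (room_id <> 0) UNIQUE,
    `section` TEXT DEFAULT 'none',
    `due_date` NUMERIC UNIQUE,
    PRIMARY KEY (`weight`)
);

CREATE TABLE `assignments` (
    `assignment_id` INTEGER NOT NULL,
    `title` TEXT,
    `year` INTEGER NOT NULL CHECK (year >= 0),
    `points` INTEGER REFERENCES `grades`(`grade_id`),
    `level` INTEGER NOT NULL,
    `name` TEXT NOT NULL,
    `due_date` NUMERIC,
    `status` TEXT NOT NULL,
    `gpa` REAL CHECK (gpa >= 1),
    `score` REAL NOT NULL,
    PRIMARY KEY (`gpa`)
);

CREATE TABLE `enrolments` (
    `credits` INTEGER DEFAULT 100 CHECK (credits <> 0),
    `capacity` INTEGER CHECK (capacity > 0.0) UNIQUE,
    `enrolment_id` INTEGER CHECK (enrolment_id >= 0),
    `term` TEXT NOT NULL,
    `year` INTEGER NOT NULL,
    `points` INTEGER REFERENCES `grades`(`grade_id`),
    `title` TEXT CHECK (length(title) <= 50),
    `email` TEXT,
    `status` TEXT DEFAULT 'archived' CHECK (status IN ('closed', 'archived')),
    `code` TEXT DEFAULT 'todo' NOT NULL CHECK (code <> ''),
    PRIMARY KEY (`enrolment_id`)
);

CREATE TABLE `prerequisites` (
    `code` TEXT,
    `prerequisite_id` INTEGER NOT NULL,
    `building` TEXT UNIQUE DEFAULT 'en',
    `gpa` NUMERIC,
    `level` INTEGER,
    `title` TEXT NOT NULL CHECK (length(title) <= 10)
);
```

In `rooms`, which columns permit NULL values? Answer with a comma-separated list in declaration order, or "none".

points, title, room_id, section, due_date

- weight: part of the PRIMARY KEY, which implies NOT NULL → not nullable.
- points: CHECK does not forbid NULL (a CHECK constraint passes when its expression is NULL) → nullable.
- title: no NOT NULL constraint applies → nullable.
- room_id: CHECK does not forbid NULL (a CHECK constraint passes when its expression is NULL) → nullable.
- section: DEFAULT only fills an omitted column; an explicit NULL is still allowed → nullable.
- due_date: UNIQUE does not imply NOT NULL → nullable.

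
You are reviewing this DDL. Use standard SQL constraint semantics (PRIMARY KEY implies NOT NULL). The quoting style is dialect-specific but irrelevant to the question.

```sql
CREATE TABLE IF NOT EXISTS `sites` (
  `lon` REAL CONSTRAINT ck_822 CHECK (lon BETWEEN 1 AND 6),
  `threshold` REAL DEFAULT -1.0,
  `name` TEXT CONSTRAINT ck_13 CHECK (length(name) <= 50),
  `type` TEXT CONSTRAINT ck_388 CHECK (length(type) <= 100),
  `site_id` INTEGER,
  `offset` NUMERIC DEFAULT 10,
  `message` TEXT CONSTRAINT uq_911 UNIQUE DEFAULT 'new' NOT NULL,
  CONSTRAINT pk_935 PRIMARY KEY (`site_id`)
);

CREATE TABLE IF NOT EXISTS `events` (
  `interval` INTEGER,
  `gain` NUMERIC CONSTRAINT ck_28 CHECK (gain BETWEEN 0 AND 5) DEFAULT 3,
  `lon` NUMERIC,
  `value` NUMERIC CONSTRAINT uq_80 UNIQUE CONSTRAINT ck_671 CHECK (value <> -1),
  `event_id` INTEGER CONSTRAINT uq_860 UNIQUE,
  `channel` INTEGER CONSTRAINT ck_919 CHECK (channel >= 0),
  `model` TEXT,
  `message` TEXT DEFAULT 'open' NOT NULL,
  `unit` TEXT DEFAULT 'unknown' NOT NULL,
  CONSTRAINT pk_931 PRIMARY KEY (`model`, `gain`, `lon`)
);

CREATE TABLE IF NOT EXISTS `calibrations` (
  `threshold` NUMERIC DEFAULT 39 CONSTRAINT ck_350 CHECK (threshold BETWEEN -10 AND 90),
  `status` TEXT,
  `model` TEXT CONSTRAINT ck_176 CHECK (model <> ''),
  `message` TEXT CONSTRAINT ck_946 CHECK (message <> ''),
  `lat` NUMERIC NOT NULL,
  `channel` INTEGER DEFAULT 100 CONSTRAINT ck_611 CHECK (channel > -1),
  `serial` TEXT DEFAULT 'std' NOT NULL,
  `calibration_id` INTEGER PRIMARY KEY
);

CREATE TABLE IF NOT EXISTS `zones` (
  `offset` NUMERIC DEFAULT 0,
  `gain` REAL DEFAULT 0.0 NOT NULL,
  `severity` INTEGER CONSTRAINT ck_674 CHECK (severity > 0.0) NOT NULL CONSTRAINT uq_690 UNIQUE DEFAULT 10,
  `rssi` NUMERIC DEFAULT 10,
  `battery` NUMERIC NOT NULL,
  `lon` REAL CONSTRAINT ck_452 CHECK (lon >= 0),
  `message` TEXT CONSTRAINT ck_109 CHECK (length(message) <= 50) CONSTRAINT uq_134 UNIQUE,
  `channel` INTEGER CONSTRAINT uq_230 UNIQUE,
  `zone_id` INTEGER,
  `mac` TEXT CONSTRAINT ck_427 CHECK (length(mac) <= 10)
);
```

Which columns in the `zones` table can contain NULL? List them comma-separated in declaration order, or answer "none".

- offset: DEFAULT only fills an omitted column; an explicit NULL is still allowed → nullable.
- gain: declared NOT NULL → not nullable.
- severity: declared NOT NULL → not nullable.
- rssi: DEFAULT only fills an omitted column; an explicit NULL is still allowed → nullable.
- battery: declared NOT NULL → not nullable.
- lon: CHECK does not forbid NULL (a CHECK constraint passes when its expression is NULL) → nullable.
- message: CHECK does not forbid NULL (a CHECK constraint passes when its expression is NULL) → nullable.
- channel: UNIQUE does not imply NOT NULL → nullable.
- zone_id: no NOT NULL constraint applies → nullable.
- mac: CHECK does not forbid NULL (a CHECK constraint passes when its expression is NULL) → nullable.

offset, rssi, lon, message, channel, zone_id, mac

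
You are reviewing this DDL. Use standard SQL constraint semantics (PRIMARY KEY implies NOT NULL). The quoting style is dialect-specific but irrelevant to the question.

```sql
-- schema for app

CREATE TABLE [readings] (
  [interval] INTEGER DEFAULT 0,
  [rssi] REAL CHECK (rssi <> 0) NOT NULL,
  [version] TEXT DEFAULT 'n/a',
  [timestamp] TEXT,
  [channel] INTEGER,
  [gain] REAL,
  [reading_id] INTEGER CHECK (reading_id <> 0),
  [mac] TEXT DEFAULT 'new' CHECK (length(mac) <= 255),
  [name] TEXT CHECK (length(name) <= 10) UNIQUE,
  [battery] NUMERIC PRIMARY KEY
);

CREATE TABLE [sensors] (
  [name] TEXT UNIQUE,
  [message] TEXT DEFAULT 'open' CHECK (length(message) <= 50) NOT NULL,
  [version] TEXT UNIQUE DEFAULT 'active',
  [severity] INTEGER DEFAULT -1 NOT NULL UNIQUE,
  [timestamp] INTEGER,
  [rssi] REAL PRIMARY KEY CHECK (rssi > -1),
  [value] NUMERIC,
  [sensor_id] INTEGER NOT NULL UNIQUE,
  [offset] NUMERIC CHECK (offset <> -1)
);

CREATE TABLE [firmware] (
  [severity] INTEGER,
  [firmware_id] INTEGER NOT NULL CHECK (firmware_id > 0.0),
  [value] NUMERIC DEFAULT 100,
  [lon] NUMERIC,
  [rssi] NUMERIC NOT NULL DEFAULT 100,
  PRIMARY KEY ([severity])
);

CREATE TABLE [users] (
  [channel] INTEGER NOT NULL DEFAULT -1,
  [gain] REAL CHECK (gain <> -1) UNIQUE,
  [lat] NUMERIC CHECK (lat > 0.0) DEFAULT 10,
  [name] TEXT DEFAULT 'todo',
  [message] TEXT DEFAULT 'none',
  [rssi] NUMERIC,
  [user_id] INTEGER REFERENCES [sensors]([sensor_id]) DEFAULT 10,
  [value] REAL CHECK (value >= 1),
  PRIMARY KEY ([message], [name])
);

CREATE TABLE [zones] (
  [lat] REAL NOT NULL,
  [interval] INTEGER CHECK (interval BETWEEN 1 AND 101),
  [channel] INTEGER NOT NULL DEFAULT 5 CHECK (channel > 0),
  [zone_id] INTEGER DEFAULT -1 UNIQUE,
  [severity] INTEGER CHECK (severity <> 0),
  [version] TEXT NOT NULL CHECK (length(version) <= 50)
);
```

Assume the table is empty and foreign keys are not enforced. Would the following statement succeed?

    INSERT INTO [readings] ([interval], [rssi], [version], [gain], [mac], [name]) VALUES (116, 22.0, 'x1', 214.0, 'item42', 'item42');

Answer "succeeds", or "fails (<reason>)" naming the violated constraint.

fails (NOT NULL on battery)

battery is omitted from the column list and has no DEFAULT, so it would receive NULL.
But battery is part of the PRIMARY KEY (implied NOT NULL).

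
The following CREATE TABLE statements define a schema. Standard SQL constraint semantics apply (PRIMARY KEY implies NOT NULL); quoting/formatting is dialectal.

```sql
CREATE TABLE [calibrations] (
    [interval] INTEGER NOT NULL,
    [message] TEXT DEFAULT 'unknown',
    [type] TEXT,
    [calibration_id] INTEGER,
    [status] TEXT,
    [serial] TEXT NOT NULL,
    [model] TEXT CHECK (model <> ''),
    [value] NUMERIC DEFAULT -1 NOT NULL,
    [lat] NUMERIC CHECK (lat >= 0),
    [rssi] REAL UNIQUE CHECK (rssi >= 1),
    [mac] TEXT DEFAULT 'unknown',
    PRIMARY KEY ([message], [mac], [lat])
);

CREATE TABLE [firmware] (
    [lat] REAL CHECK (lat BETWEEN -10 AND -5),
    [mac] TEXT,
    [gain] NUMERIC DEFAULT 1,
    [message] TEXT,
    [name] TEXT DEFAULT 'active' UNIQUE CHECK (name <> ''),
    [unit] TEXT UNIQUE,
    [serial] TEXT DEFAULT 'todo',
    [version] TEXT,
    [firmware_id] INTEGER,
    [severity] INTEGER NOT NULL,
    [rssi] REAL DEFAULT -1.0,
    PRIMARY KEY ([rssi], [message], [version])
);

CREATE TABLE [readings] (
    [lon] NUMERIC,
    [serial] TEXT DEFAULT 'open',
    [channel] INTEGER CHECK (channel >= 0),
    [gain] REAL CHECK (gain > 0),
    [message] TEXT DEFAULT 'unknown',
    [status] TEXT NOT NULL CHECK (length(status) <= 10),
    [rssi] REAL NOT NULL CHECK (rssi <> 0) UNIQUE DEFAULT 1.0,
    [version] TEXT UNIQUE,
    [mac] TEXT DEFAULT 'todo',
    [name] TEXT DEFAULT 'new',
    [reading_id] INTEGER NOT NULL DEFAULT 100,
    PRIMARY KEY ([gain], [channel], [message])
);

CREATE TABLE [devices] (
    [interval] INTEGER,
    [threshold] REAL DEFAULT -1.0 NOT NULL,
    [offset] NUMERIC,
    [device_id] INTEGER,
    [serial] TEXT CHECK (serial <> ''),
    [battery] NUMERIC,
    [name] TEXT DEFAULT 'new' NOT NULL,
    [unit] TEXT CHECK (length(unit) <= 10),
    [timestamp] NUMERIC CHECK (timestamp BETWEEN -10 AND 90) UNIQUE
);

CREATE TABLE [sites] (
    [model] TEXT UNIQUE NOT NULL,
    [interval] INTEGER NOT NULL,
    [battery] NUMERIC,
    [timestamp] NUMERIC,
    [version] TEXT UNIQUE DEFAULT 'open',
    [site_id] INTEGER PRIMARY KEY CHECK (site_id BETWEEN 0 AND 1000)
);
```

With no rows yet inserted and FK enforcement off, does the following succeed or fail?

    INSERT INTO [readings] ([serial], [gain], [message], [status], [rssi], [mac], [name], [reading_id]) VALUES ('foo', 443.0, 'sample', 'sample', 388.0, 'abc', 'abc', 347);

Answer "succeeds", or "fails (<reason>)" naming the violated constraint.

channel is omitted from the column list and has no DEFAULT, so it would receive NULL.
But channel is part of the PRIMARY KEY (implied NOT NULL).

fails (NOT NULL on channel)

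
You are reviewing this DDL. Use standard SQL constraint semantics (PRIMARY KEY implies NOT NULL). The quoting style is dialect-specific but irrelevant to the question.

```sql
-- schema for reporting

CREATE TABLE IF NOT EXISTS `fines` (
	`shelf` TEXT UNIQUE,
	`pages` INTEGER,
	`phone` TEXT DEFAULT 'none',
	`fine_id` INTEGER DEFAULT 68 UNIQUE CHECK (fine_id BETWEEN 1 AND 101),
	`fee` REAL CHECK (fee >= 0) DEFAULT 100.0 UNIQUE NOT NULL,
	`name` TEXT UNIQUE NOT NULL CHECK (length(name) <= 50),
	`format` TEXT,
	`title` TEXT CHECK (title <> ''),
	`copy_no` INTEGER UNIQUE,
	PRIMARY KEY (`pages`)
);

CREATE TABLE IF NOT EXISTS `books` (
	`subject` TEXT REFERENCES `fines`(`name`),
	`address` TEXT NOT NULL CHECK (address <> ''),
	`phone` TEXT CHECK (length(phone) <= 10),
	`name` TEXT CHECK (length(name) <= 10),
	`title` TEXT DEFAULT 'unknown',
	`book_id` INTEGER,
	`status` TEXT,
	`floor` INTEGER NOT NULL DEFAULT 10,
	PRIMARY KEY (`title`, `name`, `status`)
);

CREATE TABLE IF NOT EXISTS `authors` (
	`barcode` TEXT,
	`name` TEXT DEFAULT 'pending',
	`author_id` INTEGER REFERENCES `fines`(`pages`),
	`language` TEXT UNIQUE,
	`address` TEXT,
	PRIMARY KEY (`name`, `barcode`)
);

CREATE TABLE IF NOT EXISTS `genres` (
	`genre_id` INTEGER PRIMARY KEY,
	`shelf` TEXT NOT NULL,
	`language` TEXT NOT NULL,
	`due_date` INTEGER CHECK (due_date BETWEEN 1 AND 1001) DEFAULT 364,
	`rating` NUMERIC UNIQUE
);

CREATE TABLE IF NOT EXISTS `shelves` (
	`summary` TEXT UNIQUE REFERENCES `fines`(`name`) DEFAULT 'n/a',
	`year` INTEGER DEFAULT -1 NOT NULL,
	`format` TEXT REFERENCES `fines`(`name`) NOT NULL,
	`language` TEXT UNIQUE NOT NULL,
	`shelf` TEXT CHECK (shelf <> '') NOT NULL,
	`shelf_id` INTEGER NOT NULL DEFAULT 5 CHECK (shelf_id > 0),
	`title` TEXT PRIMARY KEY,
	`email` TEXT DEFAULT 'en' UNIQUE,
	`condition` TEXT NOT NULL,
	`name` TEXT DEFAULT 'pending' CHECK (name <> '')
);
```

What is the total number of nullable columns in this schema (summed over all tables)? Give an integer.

17

fines: 6 nullable (shelf, phone, fine_id, format, title, copy_no — PK (pages) and explicit NOT NULL columns excluded).
books: 3 nullable (subject, phone, book_id — PK (title, name, status) and explicit NOT NULL columns excluded).
authors: 3 nullable (author_id, language, address — PK (name, barcode) and explicit NOT NULL columns excluded).
genres: 2 nullable (due_date, rating — PK (genre_id) and explicit NOT NULL columns excluded).
shelves: 3 nullable (summary, email, name — PK (title) and explicit NOT NULL columns excluded).
Total: 6 + 3 + 3 + 2 + 3 = 17.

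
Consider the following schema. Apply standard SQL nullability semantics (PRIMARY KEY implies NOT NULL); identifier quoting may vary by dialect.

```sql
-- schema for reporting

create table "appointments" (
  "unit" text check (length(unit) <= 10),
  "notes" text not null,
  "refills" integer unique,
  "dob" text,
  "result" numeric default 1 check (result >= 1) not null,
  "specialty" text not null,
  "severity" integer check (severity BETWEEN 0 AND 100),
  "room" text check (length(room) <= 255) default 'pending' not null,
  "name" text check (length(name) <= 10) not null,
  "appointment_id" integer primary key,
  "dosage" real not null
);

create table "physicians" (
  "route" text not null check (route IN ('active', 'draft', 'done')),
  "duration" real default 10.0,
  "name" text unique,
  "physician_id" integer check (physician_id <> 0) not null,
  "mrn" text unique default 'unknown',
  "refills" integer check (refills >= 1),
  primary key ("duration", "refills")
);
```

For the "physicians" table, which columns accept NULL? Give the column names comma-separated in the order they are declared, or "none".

name, mrn

- route: declared NOT NULL → not nullable.
- duration: part of the PRIMARY KEY, which implies NOT NULL → not nullable.
- name: UNIQUE does not imply NOT NULL → nullable.
- physician_id: declared NOT NULL → not nullable.
- mrn: UNIQUE does not imply NOT NULL → nullable.
- refills: part of the PRIMARY KEY, which implies NOT NULL → not nullable.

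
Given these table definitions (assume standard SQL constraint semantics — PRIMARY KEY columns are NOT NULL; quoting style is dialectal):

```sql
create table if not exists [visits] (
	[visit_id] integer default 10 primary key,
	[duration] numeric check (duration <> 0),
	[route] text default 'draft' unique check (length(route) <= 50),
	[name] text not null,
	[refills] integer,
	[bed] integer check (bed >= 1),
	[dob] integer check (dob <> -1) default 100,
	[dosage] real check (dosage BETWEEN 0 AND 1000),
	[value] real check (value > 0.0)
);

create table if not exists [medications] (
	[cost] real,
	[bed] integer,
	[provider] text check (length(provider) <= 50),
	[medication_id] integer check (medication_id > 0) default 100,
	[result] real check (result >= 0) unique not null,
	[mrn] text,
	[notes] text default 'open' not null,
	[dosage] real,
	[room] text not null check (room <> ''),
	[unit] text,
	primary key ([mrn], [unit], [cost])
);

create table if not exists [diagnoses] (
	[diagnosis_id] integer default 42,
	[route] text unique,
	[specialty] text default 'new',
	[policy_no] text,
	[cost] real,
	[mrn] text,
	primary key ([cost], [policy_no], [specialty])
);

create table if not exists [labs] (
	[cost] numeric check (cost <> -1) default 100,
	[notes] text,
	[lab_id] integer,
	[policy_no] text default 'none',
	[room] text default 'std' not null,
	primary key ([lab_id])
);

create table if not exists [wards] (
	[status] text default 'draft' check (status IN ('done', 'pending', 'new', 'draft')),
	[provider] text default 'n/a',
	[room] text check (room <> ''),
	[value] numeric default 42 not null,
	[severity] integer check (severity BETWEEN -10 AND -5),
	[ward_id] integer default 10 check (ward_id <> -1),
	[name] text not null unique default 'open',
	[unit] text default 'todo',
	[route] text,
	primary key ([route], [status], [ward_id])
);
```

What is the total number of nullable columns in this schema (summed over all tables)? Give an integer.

21

visits: 7 nullable (duration, route, refills, bed, dob, dosage, value — PK (visit_id) and explicit NOT NULL columns excluded).
medications: 4 nullable (bed, provider, medication_id, dosage — PK (mrn, unit, cost) and explicit NOT NULL columns excluded).
diagnoses: 3 nullable (diagnosis_id, route, mrn — PK (cost, policy_no, specialty) and explicit NOT NULL columns excluded).
labs: 3 nullable (cost, notes, policy_no — PK (lab_id) and explicit NOT NULL columns excluded).
wards: 4 nullable (provider, room, severity, unit — PK (route, status, ward_id) and explicit NOT NULL columns excluded).
Total: 7 + 4 + 3 + 3 + 4 = 21.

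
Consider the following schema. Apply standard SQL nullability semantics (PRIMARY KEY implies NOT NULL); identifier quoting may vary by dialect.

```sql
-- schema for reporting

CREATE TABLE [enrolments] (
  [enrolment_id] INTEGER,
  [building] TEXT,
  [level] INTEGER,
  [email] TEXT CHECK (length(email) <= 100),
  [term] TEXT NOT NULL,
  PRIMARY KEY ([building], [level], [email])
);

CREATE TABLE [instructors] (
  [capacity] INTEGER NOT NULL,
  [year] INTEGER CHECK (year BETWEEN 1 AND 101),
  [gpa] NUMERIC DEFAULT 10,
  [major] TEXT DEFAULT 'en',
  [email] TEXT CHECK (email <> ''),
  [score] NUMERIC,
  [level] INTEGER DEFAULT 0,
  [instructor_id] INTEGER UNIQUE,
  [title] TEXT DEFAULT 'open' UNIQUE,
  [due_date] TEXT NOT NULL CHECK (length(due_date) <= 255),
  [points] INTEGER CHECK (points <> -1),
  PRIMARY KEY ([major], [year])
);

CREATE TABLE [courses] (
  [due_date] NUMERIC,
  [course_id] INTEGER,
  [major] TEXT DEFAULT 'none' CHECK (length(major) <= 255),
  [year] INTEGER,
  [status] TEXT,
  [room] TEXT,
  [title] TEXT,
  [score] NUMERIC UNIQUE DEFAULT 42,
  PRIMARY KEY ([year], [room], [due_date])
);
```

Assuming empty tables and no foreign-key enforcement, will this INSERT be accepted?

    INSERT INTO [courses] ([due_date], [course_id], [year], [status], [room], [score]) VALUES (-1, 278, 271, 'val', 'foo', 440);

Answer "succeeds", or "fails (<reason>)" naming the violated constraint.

NOT NULL columns: due_date is supplied; room is supplied; year is supplied.
No constraint is violated.

succeeds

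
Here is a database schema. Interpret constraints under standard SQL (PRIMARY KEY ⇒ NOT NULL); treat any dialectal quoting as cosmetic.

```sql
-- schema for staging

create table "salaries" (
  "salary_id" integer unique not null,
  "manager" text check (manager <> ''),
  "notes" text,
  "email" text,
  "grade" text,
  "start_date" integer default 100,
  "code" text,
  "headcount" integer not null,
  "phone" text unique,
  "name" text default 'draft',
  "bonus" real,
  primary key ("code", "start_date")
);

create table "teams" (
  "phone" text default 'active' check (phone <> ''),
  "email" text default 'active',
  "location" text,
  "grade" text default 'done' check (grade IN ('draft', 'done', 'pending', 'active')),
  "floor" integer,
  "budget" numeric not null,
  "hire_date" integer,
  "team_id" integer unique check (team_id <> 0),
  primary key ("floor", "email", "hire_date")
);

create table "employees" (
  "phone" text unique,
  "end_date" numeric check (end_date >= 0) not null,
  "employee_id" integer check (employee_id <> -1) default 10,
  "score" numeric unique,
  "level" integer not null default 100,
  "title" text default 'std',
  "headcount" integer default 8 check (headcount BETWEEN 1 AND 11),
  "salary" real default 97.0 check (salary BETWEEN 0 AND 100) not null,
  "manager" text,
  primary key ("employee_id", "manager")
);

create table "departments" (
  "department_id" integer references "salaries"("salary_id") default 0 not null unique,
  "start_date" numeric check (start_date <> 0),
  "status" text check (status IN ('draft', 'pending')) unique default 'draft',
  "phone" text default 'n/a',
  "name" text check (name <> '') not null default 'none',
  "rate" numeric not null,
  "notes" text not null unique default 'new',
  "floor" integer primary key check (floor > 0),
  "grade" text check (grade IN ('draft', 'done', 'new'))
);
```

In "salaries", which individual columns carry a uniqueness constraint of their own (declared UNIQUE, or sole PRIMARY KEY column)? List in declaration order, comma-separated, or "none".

- salary_id: declared UNIQUE → unique.
- manager: no UNIQUE or single-column PK constraint.
- notes: no UNIQUE or single-column PK constraint.
- email: no UNIQUE or single-column PK constraint.
- grade: no UNIQUE or single-column PK constraint.
- start_date: part of a composite PRIMARY KEY — only the tuple is unique, not this column on its own.
- code: part of a composite PRIMARY KEY — only the tuple is unique, not this column on its own.
- headcount: no UNIQUE or single-column PK constraint.
- phone: declared UNIQUE → unique.
- name: no UNIQUE or single-column PK constraint.
- bonus: no UNIQUE or single-column PK constraint.

salary_id, phone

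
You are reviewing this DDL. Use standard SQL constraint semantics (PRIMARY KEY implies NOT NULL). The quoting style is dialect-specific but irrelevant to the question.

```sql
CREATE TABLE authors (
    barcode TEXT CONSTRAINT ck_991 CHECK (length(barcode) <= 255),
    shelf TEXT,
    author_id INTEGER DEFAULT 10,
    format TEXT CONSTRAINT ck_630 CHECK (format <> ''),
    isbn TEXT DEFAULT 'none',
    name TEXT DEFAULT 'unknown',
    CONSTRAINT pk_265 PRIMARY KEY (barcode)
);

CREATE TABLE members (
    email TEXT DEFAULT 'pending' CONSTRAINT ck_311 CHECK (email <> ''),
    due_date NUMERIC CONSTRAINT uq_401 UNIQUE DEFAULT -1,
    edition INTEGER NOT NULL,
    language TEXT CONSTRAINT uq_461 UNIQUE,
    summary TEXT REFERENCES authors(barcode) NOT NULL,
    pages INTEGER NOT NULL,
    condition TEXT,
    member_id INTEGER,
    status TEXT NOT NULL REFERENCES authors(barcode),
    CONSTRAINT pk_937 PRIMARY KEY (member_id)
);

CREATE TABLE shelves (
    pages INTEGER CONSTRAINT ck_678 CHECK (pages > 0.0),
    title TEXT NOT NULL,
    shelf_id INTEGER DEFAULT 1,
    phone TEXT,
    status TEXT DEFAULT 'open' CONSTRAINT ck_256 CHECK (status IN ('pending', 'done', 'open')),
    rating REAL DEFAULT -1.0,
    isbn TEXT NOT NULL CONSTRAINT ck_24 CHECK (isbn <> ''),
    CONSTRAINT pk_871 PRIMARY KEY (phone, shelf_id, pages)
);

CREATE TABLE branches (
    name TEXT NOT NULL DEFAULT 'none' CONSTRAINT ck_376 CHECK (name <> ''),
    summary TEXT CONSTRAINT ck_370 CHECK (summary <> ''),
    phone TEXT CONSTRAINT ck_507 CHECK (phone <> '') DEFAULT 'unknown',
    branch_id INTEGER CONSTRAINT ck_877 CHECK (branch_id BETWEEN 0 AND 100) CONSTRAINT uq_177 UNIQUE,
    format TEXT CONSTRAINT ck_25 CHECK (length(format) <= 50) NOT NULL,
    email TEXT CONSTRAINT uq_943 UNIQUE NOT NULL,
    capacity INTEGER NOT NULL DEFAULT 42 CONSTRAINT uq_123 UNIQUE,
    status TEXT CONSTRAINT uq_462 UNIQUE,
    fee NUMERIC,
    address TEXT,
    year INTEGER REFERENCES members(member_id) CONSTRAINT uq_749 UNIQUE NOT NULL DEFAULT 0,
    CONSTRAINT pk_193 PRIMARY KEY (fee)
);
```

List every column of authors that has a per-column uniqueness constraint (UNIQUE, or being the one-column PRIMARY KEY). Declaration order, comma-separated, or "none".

- barcode: single-column PRIMARY KEY → unique.
- shelf: no UNIQUE or single-column PK constraint.
- author_id: no UNIQUE or single-column PK constraint.
- format: no UNIQUE or single-column PK constraint.
- isbn: no UNIQUE or single-column PK constraint.
- name: no UNIQUE or single-column PK constraint.

barcode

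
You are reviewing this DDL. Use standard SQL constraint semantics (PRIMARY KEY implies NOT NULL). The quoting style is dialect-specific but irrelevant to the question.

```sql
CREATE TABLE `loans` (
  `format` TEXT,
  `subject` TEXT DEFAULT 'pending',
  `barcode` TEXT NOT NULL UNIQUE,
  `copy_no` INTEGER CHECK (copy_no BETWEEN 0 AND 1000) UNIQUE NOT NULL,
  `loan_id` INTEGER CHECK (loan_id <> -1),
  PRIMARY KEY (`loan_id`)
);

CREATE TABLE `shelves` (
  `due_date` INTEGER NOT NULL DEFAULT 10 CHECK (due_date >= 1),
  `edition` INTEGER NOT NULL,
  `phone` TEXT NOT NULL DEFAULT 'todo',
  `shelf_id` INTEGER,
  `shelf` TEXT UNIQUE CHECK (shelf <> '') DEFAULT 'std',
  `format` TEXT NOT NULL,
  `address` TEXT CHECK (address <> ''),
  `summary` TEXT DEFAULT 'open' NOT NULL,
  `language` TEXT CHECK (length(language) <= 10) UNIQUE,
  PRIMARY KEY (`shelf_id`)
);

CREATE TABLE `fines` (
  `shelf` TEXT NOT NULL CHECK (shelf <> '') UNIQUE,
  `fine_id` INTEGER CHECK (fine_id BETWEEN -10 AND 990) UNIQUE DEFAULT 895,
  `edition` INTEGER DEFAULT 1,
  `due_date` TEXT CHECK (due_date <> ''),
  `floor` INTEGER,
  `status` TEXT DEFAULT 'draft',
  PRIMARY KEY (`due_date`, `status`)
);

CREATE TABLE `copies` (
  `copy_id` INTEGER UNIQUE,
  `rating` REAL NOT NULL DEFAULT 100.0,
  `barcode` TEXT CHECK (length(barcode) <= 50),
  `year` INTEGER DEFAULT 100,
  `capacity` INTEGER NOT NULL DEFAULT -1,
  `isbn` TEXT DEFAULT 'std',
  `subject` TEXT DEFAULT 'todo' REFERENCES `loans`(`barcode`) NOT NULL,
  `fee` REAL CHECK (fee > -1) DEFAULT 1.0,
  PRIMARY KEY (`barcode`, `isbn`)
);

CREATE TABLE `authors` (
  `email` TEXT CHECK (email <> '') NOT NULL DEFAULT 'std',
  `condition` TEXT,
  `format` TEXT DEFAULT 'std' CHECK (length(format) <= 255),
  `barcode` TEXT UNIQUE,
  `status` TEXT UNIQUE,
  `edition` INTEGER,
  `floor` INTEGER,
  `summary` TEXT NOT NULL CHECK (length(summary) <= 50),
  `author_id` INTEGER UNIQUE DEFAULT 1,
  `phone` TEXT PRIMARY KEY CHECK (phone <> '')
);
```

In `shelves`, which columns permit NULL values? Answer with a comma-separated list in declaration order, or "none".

shelf, address, language

- due_date: declared NOT NULL → not nullable.
- edition: declared NOT NULL → not nullable.
- phone: declared NOT NULL → not nullable.
- shelf_id: part of the PRIMARY KEY, which implies NOT NULL → not nullable.
- shelf: CHECK does not forbid NULL (a CHECK constraint passes when its expression is NULL) → nullable.
- format: declared NOT NULL → not nullable.
- address: CHECK does not forbid NULL (a CHECK constraint passes when its expression is NULL) → nullable.
- summary: declared NOT NULL → not nullable.
- language: CHECK does not forbid NULL (a CHECK constraint passes when its expression is NULL) → nullable.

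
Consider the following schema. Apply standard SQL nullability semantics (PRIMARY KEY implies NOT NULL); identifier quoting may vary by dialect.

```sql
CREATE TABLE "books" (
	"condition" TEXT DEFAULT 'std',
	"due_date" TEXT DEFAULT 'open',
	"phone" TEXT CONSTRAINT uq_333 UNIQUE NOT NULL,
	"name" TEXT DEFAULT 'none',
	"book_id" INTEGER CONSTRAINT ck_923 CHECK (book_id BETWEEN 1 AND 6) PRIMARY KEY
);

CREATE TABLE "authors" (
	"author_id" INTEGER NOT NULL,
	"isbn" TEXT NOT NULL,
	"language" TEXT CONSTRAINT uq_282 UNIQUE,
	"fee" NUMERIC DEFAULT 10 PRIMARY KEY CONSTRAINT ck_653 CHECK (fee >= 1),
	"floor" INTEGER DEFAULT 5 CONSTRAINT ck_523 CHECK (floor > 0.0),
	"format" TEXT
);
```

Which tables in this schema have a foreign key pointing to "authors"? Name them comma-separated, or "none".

No REFERENCES clause anywhere in the schema names authors.

none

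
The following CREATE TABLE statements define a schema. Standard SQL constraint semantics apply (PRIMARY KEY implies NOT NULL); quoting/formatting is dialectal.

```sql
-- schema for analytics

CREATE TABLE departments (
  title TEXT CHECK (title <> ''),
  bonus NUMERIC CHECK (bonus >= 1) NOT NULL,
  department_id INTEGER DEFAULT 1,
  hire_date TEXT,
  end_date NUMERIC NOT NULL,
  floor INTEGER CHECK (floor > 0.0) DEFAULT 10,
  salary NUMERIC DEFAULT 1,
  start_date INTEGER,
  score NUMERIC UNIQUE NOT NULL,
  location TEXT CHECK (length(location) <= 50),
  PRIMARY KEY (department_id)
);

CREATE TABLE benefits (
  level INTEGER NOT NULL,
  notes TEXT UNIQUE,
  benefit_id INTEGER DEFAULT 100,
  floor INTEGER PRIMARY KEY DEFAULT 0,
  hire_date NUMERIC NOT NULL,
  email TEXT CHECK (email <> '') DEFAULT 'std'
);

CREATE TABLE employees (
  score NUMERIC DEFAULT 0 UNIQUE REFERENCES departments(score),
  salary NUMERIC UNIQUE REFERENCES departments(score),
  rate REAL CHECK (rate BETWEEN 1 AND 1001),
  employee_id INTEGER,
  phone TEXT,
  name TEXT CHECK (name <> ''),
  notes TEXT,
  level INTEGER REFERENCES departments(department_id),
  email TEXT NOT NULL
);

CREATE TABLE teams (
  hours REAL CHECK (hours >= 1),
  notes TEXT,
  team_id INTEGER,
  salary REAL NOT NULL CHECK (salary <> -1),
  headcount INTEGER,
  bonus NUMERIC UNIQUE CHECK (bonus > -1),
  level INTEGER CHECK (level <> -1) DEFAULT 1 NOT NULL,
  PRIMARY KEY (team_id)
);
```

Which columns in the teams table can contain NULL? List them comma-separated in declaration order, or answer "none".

- hours: CHECK does not forbid NULL (a CHECK constraint passes when its expression is NULL) → nullable.
- notes: no NOT NULL constraint applies → nullable.
- team_id: part of the PRIMARY KEY, which implies NOT NULL → not nullable.
- salary: declared NOT NULL → not nullable.
- headcount: no NOT NULL constraint applies → nullable.
- bonus: CHECK does not forbid NULL (a CHECK constraint passes when its expression is NULL) → nullable.
- level: declared NOT NULL → not nullable.

hours, notes, headcount, bonus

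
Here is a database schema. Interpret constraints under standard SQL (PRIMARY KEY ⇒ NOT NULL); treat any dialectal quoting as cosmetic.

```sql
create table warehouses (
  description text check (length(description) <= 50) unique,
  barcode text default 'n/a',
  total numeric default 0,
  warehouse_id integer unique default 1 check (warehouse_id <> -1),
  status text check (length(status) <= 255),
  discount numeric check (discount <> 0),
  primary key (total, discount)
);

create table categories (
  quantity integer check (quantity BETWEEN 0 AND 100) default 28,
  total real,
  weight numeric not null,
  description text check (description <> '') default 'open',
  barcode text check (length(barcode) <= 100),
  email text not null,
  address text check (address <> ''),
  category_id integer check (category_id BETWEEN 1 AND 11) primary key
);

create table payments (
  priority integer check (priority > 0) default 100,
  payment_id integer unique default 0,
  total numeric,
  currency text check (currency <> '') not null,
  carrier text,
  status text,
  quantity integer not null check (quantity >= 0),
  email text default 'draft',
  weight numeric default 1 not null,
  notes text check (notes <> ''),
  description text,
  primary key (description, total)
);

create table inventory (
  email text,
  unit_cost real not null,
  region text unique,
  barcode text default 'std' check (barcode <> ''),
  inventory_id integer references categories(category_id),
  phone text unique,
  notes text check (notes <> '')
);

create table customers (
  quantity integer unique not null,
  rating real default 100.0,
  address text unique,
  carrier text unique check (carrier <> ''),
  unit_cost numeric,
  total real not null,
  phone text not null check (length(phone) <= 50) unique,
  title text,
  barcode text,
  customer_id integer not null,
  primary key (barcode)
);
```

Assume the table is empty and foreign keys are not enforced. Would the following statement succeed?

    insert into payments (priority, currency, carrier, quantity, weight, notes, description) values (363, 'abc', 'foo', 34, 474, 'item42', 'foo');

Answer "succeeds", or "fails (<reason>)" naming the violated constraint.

total is omitted from the column list and has no DEFAULT, so it would receive NULL.
But total is part of the PRIMARY KEY (implied NOT NULL).

fails (NOT NULL on total)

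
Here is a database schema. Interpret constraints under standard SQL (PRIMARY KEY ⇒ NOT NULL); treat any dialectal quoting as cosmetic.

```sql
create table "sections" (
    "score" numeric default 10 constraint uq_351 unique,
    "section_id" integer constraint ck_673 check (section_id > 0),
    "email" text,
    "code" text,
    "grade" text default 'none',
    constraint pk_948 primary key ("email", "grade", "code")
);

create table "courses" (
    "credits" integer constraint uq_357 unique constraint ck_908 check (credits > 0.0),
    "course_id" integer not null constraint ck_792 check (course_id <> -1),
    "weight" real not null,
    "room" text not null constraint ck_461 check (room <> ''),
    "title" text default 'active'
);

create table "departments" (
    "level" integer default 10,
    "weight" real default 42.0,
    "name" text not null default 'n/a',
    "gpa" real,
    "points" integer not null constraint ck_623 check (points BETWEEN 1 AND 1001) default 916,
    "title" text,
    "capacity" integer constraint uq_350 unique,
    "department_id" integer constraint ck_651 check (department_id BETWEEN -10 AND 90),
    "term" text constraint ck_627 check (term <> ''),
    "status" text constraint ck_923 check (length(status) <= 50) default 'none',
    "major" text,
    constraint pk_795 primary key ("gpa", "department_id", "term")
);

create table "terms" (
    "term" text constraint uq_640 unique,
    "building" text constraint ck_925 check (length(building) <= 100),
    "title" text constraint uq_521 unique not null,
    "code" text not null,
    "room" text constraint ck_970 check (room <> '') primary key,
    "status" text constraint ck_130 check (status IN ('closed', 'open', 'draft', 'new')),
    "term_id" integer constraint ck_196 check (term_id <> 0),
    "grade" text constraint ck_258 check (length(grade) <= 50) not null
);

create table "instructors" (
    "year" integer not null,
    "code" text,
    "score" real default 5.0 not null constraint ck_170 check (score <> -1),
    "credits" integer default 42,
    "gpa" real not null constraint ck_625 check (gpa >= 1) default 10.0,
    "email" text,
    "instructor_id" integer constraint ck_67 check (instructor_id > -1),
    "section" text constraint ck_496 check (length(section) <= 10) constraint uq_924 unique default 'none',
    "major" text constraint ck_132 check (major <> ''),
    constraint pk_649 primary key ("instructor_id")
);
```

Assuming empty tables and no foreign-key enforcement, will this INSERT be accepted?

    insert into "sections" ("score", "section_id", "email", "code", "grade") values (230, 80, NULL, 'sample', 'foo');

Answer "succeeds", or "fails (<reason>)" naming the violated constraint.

email is explicitly set to NULL, but email is part of the PRIMARY KEY (implied NOT NULL).

fails (NOT NULL on email)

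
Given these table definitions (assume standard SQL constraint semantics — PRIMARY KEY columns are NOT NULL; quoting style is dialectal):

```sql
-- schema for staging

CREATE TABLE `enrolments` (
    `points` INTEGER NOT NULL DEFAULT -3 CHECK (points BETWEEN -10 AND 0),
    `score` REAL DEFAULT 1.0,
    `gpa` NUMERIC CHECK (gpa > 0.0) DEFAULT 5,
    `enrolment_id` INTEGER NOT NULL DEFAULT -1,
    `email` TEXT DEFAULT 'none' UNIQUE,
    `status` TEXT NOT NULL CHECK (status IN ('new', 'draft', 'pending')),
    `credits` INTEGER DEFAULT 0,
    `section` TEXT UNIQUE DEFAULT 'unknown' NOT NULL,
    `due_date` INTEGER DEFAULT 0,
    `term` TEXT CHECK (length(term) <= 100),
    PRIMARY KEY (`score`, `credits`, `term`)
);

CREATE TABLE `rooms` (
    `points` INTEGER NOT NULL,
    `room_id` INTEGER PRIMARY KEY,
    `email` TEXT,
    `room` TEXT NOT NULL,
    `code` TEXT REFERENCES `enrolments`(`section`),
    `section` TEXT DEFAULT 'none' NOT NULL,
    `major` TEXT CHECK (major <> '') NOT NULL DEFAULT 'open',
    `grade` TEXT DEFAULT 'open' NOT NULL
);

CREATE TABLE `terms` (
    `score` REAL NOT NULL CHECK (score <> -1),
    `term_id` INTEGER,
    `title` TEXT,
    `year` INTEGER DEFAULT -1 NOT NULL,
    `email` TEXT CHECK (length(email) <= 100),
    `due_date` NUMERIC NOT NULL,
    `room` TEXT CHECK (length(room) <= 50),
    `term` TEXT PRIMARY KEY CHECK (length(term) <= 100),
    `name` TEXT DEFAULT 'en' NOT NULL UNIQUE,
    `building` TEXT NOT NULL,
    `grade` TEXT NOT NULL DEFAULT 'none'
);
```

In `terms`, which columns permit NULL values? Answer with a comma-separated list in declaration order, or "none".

term_id, title, email, room

- score: declared NOT NULL → not nullable.
- term_id: no NOT NULL constraint applies → nullable.
- title: no NOT NULL constraint applies → nullable.
- year: declared NOT NULL → not nullable.
- email: CHECK does not forbid NULL (a CHECK constraint passes when its expression is NULL) → nullable.
- due_date: declared NOT NULL → not nullable.
- room: CHECK does not forbid NULL (a CHECK constraint passes when its expression is NULL) → nullable.
- term: part of the PRIMARY KEY, which implies NOT NULL → not nullable.
- name: declared NOT NULL → not nullable.
- building: declared NOT NULL → not nullable.
- grade: declared NOT NULL → not nullable.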